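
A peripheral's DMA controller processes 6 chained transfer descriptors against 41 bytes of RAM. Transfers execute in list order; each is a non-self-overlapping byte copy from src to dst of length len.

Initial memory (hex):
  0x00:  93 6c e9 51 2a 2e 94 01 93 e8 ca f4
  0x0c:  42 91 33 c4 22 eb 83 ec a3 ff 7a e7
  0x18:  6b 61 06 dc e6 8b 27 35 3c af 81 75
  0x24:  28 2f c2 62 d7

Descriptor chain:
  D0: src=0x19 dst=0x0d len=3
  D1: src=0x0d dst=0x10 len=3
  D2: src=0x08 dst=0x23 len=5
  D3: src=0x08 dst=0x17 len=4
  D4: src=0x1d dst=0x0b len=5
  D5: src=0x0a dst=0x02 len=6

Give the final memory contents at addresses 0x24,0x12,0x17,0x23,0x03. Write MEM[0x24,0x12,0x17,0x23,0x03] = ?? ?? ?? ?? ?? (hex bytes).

  after D0: wrote 3B at 0x0d = 6106dc
  after D1: wrote 3B at 0x10 = 6106dc
  after D2: wrote 5B at 0x23 = 93e8caf442
  after D3: wrote 4B at 0x17 = 93e8caf4
  after D4: wrote 5B at 0x0b = 8b27353caf
  after D5: wrote 6B at 0x02 = ca8b27353caf
query mem[0x24]=0xe8, mem[0x12]=0xdc, mem[0x17]=0x93, mem[0x23]=0x93, mem[0x03]=0x8b

MEM[0x24,0x12,0x17,0x23,0x03] = e8 dc 93 93 8b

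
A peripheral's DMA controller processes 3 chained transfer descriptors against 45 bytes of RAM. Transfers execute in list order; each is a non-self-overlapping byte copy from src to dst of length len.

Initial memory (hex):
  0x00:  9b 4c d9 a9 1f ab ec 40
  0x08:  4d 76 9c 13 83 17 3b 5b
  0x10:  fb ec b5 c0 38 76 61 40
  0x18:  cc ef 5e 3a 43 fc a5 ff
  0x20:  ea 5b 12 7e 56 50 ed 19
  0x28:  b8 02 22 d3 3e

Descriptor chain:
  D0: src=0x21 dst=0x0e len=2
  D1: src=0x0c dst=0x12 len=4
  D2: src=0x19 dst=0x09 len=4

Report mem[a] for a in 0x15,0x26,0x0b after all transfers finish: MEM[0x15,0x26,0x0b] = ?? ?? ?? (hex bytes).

#0 dst[0x0e+2] := {0x5b,0x12}
#1 dst[0x12+4] := {0x83,0x17,0x5b,0x12}
#2 dst[0x09+4] := {0xef,0x5e,0x3a,0x43}
query mem[0x15]=0x12, mem[0x26]=0xed, mem[0x0b]=0x3a

MEM[0x15,0x26,0x0b] = 12 ed 3a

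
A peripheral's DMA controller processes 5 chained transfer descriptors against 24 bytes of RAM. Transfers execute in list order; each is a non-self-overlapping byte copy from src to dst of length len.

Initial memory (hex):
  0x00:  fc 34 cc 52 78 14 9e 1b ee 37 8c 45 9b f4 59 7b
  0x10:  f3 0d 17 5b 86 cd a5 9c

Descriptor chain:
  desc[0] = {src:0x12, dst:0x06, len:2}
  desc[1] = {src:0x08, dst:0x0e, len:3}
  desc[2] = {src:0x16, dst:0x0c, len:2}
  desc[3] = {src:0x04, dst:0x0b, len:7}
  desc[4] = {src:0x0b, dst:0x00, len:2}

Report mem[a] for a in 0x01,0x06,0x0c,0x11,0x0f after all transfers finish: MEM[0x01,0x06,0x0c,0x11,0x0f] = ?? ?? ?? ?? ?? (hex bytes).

MEM[0x01,0x06,0x0c,0x11,0x0f] = 14 17 14 8c ee

[0] 0x12->0x06 len=2 : 17 5b
[1] 0x08->0x0e len=3 : ee 37 8c
[2] 0x16->0x0c len=2 : a5 9c
[3] 0x04->0x0b len=7 : 78 14 17 5b ee 37 8c
[4] 0x0b->0x00 len=2 : 78 14
query mem[0x01]=0x14, mem[0x06]=0x17, mem[0x0c]=0x14, mem[0x11]=0x8c, mem[0x0f]=0xee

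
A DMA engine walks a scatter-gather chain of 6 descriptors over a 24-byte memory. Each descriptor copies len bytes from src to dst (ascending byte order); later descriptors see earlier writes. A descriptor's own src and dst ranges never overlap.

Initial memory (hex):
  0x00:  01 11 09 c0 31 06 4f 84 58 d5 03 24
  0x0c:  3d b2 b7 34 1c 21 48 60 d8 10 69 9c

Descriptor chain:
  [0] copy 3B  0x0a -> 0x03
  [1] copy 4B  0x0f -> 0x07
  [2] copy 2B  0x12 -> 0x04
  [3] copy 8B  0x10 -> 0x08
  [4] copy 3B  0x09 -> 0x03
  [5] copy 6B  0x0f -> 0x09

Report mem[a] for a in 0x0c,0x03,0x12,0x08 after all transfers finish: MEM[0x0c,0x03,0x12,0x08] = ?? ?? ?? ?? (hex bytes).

MEM[0x0c,0x03,0x12,0x08] = 48 21 48 1c

  after D0: wrote 3B at 0x03 = 03243d
  after D1: wrote 4B at 0x07 = 341c2148
  after D2: wrote 2B at 0x04 = 4860
  after D3: wrote 8B at 0x08 = 1c214860d810699c
  after D4: wrote 3B at 0x03 = 214860
  after D5: wrote 6B at 0x09 = 9c1c214860d8
query mem[0x0c]=0x48, mem[0x03]=0x21, mem[0x12]=0x48, mem[0x08]=0x1c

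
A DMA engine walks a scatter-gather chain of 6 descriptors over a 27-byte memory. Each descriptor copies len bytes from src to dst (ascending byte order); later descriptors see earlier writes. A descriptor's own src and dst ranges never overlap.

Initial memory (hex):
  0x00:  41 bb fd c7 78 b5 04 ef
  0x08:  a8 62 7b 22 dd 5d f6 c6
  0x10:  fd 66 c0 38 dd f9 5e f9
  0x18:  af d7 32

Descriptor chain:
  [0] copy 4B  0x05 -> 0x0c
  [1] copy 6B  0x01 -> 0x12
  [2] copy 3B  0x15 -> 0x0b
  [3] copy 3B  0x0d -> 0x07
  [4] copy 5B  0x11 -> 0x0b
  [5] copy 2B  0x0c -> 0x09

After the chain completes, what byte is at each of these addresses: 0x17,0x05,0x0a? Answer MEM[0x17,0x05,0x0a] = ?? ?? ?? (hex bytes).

#0 dst[0x0c+4] := {0xb5,0x04,0xef,0xa8}
#1 dst[0x12+6] := {0xbb,0xfd,0xc7,0x78,0xb5,0x04}
#2 dst[0x0b+3] := {0x78,0xb5,0x04}
#3 dst[0x07+3] := {0x04,0xef,0xa8}
#4 dst[0x0b+5] := {0x66,0xbb,0xfd,0xc7,0x78}
#5 dst[0x09+2] := {0xbb,0xfd}
query mem[0x17]=0x04, mem[0x05]=0xb5, mem[0x0a]=0xfd

MEM[0x17,0x05,0x0a] = 04 b5 fd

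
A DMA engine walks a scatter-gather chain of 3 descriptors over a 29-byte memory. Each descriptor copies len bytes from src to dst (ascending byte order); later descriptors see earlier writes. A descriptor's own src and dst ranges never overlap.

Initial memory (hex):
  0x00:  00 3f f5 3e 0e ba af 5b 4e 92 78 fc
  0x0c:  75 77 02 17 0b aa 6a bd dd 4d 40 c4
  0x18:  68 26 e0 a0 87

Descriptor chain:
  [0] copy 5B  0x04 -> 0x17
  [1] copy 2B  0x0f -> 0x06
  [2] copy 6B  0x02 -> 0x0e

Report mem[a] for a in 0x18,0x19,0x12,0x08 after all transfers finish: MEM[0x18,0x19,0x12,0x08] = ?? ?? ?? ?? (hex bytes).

[0] 0x04->0x17 len=5 : 0e ba af 5b 4e
[1] 0x0f->0x06 len=2 : 17 0b
[2] 0x02->0x0e len=6 : f5 3e 0e ba 17 0b
query mem[0x18]=0xba, mem[0x19]=0xaf, mem[0x12]=0x17, mem[0x08]=0x4e

MEM[0x18,0x19,0x12,0x08] = ba af 17 4e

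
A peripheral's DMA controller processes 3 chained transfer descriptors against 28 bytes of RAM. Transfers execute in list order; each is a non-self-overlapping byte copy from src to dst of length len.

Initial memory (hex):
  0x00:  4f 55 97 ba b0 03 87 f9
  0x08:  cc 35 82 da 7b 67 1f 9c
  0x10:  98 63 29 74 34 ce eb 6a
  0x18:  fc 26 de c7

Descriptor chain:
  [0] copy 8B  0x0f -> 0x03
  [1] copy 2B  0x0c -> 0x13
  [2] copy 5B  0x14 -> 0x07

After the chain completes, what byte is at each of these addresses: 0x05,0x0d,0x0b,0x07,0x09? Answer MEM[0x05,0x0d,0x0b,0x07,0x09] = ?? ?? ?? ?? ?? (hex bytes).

MEM[0x05,0x0d,0x0b,0x07,0x09] = 63 67 fc 67 eb

[0] 0x0f->0x03 len=8 : 9c 98 63 29 74 34 ce eb
[1] 0x0c->0x13 len=2 : 7b 67
[2] 0x14->0x07 len=5 : 67 ce eb 6a fc
query mem[0x05]=0x63, mem[0x0d]=0x67, mem[0x0b]=0xfc, mem[0x07]=0x67, mem[0x09]=0xeb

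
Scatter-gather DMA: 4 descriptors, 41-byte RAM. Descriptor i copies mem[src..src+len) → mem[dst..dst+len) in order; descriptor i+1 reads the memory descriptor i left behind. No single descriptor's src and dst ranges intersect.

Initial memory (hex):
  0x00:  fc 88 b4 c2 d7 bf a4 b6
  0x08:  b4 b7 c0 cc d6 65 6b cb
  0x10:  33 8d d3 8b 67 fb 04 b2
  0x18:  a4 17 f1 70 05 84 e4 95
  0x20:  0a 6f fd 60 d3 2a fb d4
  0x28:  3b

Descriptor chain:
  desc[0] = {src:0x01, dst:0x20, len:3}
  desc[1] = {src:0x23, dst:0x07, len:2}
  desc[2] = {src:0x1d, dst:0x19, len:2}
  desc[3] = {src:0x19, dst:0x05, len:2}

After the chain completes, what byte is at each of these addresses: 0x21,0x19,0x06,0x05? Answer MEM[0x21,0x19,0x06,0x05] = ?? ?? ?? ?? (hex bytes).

MEM[0x21,0x19,0x06,0x05] = b4 84 e4 84

#0 dst[0x20+3] := {0x88,0xb4,0xc2}
#1 dst[0x07+2] := {0x60,0xd3}
#2 dst[0x19+2] := {0x84,0xe4}
#3 dst[0x05+2] := {0x84,0xe4}
query mem[0x21]=0xb4, mem[0x19]=0x84, mem[0x06]=0xe4, mem[0x05]=0x84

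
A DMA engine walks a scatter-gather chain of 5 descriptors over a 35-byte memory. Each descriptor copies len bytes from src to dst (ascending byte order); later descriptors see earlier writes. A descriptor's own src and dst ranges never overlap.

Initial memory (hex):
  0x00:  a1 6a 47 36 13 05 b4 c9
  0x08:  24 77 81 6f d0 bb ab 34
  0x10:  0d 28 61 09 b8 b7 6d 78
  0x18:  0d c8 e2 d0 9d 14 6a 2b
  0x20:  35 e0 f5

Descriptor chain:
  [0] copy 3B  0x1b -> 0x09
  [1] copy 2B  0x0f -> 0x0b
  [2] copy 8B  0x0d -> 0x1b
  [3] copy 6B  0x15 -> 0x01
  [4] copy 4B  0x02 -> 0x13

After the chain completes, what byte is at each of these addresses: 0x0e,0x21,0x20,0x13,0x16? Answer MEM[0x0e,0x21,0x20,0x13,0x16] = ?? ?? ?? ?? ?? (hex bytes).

#0 dst[0x09+3] := {0xd0,0x9d,0x14}
#1 dst[0x0b+2] := {0x34,0x0d}
#2 dst[0x1b+8] := {0xbb,0xab,0x34,0x0d,0x28,0x61,0x09,0xb8}
#3 dst[0x01+6] := {0xb7,0x6d,0x78,0x0d,0xc8,0xe2}
#4 dst[0x13+4] := {0x6d,0x78,0x0d,0xc8}
query mem[0x0e]=0xab, mem[0x21]=0x09, mem[0x20]=0x61, mem[0x13]=0x6d, mem[0x16]=0xc8

MEM[0x0e,0x21,0x20,0x13,0x16] = ab 09 61 6d c8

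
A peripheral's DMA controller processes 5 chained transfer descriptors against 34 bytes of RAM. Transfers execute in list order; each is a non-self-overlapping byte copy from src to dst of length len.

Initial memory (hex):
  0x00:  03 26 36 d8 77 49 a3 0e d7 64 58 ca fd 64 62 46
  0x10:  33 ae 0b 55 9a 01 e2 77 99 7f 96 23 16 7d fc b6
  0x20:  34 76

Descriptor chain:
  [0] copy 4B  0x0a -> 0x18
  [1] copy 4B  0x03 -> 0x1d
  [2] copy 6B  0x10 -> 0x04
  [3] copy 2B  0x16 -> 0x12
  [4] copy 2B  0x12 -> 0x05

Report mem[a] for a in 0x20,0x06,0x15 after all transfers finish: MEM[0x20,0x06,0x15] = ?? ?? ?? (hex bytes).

#0 dst[0x18+4] := {0x58,0xca,0xfd,0x64}
#1 dst[0x1d+4] := {0xd8,0x77,0x49,0xa3}
#2 dst[0x04+6] := {0x33,0xae,0x0b,0x55,0x9a,0x01}
#3 dst[0x12+2] := {0xe2,0x77}
#4 dst[0x05+2] := {0xe2,0x77}
query mem[0x20]=0xa3, mem[0x06]=0x77, mem[0x15]=0x01

MEM[0x20,0x06,0x15] = a3 77 01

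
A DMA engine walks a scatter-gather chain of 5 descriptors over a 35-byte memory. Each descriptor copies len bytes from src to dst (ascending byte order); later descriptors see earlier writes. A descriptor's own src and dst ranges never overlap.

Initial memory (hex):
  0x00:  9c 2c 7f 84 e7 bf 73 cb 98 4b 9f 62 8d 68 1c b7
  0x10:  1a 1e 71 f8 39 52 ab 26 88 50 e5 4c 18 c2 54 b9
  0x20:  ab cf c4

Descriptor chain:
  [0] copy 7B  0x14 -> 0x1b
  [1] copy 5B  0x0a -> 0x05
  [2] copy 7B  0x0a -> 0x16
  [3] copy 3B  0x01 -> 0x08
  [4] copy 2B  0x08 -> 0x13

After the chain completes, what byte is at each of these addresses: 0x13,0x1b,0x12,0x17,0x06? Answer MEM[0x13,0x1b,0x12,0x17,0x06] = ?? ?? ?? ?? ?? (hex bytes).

[0] 0x14->0x1b len=7 : 39 52 ab 26 88 50 e5
[1] 0x0a->0x05 len=5 : 9f 62 8d 68 1c
[2] 0x0a->0x16 len=7 : 9f 62 8d 68 1c b7 1a
[3] 0x01->0x08 len=3 : 2c 7f 84
[4] 0x08->0x13 len=2 : 2c 7f
query mem[0x13]=0x2c, mem[0x1b]=0xb7, mem[0x12]=0x71, mem[0x17]=0x62, mem[0x06]=0x62

MEM[0x13,0x1b,0x12,0x17,0x06] = 2c b7 71 62 62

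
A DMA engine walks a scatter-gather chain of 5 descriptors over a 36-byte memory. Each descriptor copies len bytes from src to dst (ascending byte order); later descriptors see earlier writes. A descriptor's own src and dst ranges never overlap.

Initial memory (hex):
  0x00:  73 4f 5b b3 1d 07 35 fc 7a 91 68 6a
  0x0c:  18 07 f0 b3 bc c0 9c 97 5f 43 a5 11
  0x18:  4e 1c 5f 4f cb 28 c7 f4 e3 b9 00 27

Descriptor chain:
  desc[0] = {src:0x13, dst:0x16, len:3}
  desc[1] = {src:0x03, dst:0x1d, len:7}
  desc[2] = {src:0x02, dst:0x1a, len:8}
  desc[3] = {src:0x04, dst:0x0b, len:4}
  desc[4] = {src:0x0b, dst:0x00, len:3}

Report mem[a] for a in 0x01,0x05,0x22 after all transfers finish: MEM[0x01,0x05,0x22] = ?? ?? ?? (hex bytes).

[0] 0x13->0x16 len=3 : 97 5f 43
[1] 0x03->0x1d len=7 : b3 1d 07 35 fc 7a 91
[2] 0x02->0x1a len=8 : 5b b3 1d 07 35 fc 7a 91
[3] 0x04->0x0b len=4 : 1d 07 35 fc
[4] 0x0b->0x00 len=3 : 1d 07 35
query mem[0x01]=0x07, mem[0x05]=0x07, mem[0x22]=0x7a

MEM[0x01,0x05,0x22] = 07 07 7a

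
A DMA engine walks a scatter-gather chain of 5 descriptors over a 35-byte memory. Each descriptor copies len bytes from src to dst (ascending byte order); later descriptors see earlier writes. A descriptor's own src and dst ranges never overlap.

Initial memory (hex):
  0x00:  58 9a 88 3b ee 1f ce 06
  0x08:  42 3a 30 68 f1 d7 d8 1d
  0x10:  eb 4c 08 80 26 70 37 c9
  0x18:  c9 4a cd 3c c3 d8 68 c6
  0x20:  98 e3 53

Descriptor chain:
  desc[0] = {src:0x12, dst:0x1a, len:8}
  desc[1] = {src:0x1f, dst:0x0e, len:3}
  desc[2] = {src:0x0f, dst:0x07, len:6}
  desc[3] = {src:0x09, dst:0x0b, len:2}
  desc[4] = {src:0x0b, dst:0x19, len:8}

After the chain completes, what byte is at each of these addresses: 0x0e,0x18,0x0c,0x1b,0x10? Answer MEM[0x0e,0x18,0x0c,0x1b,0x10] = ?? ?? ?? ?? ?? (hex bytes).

MEM[0x0e,0x18,0x0c,0x1b,0x10] = c9 c9 08 d7 4a

D0: mem[0x1a..0x21] <- [08 80 26 70 37 c9 c9 4a]
D1: mem[0x0e..0x10] <- [c9 c9 4a]
D2: mem[0x07..0x0c] <- [c9 4a 4c 08 80 26]
D3: mem[0x0b..0x0c] <- [4c 08]
D4: mem[0x19..0x20] <- [4c 08 d7 c9 c9 4a 4c 08]
query mem[0x0e]=0xc9, mem[0x18]=0xc9, mem[0x0c]=0x08, mem[0x1b]=0xd7, mem[0x10]=0x4a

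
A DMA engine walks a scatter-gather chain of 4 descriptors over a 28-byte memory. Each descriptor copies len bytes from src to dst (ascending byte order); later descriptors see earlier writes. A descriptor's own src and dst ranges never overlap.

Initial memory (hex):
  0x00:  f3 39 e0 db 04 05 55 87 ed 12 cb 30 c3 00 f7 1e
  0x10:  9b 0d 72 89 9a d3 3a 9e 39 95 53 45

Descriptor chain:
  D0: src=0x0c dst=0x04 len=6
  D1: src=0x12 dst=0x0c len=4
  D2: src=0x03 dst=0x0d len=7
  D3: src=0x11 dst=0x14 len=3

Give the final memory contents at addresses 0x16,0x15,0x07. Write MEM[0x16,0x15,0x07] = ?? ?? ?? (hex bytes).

[0] 0x0c->0x04 len=6 : c3 00 f7 1e 9b 0d
[1] 0x12->0x0c len=4 : 72 89 9a d3
[2] 0x03->0x0d len=7 : db c3 00 f7 1e 9b 0d
[3] 0x11->0x14 len=3 : 1e 9b 0d
query mem[0x16]=0x0d, mem[0x15]=0x9b, mem[0x07]=0x1e

MEM[0x16,0x15,0x07] = 0d 9b 1e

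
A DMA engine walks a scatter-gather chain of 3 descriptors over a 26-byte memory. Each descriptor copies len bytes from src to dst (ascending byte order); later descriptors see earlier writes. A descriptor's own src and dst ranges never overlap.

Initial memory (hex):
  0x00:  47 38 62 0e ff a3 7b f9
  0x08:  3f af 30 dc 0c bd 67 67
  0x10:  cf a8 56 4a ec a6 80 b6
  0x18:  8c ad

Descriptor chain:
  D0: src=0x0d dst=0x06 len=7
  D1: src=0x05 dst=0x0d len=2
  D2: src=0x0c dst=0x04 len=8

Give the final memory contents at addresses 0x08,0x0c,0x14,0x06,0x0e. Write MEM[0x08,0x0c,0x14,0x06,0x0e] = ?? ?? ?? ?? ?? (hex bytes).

[0] 0x0d->0x06 len=7 : bd 67 67 cf a8 56 4a
[1] 0x05->0x0d len=2 : a3 bd
[2] 0x0c->0x04 len=8 : 4a a3 bd 67 cf a8 56 4a
query mem[0x08]=0xcf, mem[0x0c]=0x4a, mem[0x14]=0xec, mem[0x06]=0xbd, mem[0x0e]=0xbd

MEM[0x08,0x0c,0x14,0x06,0x0e] = cf 4a ec bd bd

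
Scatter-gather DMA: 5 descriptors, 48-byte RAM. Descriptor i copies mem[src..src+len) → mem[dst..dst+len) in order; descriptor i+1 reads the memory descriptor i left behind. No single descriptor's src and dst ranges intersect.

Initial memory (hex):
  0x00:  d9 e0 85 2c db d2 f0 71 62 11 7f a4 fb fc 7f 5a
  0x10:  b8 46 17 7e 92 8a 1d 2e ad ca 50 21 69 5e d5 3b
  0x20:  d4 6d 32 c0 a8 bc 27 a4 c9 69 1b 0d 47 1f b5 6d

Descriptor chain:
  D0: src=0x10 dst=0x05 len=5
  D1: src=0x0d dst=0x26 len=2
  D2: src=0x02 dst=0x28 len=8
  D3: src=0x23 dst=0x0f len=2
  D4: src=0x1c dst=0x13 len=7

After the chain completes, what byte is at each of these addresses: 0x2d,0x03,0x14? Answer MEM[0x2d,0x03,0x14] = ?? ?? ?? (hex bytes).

MEM[0x2d,0x03,0x14] = 17 2c 5e

D0: mem[0x05..0x09] <- [b8 46 17 7e 92]
D1: mem[0x26..0x27] <- [fc 7f]
D2: mem[0x28..0x2f] <- [85 2c db b8 46 17 7e 92]
D3: mem[0x0f..0x10] <- [c0 a8]
D4: mem[0x13..0x19] <- [69 5e d5 3b d4 6d 32]
query mem[0x2d]=0x17, mem[0x03]=0x2c, mem[0x14]=0x5e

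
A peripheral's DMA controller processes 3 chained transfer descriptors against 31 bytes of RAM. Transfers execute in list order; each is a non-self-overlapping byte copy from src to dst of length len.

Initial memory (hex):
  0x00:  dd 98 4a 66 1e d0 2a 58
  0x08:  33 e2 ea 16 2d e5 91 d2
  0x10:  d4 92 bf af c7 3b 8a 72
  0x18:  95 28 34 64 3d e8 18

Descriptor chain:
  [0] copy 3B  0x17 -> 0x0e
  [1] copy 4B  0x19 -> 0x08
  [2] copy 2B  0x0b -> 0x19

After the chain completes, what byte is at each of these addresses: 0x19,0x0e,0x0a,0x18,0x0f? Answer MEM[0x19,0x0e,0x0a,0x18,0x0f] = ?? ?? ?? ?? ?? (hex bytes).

MEM[0x19,0x0e,0x0a,0x18,0x0f] = 3d 72 64 95 95

#0 dst[0x0e+3] := {0x72,0x95,0x28}
#1 dst[0x08+4] := {0x28,0x34,0x64,0x3d}
#2 dst[0x19+2] := {0x3d,0x2d}
query mem[0x19]=0x3d, mem[0x0e]=0x72, mem[0x0a]=0x64, mem[0x18]=0x95, mem[0x0f]=0x95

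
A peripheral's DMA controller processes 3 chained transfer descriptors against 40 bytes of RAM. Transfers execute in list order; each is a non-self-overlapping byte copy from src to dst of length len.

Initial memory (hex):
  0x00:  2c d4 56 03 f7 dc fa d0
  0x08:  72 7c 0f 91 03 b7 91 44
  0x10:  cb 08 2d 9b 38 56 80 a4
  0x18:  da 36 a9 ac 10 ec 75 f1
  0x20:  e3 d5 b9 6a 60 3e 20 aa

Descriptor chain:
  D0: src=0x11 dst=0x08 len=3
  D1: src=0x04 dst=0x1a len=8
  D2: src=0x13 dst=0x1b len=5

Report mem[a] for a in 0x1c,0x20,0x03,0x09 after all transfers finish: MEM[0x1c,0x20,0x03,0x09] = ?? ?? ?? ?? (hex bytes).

MEM[0x1c,0x20,0x03,0x09] = 38 9b 03 2d

  after D0: wrote 3B at 0x08 = 082d9b
  after D1: wrote 8B at 0x1a = f7dcfad0082d9b91
  after D2: wrote 5B at 0x1b = 9b385680a4
query mem[0x1c]=0x38, mem[0x20]=0x9b, mem[0x03]=0x03, mem[0x09]=0x2d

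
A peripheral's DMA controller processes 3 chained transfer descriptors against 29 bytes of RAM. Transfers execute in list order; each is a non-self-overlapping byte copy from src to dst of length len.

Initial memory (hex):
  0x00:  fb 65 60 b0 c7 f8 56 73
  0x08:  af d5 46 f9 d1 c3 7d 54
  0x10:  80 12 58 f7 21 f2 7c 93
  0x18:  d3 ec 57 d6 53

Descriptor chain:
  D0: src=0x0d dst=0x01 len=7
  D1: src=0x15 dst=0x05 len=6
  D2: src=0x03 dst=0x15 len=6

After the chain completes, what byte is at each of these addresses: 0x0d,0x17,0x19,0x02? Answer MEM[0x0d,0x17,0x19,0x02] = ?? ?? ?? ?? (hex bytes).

MEM[0x0d,0x17,0x19,0x02] = c3 f2 93 7d

D0: mem[0x01..0x07] <- [c3 7d 54 80 12 58 f7]
D1: mem[0x05..0x0a] <- [f2 7c 93 d3 ec 57]
D2: mem[0x15..0x1a] <- [54 80 f2 7c 93 d3]
query mem[0x0d]=0xc3, mem[0x17]=0xf2, mem[0x19]=0x93, mem[0x02]=0x7d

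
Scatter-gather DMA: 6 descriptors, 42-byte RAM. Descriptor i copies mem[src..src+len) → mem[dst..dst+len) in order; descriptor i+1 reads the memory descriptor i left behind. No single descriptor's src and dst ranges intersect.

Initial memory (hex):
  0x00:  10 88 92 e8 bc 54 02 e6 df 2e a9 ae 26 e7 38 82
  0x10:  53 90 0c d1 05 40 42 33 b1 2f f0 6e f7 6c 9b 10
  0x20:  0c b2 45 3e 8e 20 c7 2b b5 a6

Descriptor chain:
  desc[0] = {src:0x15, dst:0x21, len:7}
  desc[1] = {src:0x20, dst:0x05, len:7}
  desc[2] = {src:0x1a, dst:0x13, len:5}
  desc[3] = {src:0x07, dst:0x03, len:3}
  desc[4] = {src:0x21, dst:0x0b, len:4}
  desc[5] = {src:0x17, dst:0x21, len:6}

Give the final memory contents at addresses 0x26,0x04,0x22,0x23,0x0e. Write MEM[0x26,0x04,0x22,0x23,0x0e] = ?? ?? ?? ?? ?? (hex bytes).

#0 dst[0x21+7] := {0x40,0x42,0x33,0xb1,0x2f,0xf0,0x6e}
#1 dst[0x05+7] := {0x0c,0x40,0x42,0x33,0xb1,0x2f,0xf0}
#2 dst[0x13+5] := {0xf0,0x6e,0xf7,0x6c,0x9b}
#3 dst[0x03+3] := {0x42,0x33,0xb1}
#4 dst[0x0b+4] := {0x40,0x42,0x33,0xb1}
#5 dst[0x21+6] := {0x9b,0xb1,0x2f,0xf0,0x6e,0xf7}
query mem[0x26]=0xf7, mem[0x04]=0x33, mem[0x22]=0xb1, mem[0x23]=0x2f, mem[0x0e]=0xb1

MEM[0x26,0x04,0x22,0x23,0x0e] = f7 33 b1 2f b1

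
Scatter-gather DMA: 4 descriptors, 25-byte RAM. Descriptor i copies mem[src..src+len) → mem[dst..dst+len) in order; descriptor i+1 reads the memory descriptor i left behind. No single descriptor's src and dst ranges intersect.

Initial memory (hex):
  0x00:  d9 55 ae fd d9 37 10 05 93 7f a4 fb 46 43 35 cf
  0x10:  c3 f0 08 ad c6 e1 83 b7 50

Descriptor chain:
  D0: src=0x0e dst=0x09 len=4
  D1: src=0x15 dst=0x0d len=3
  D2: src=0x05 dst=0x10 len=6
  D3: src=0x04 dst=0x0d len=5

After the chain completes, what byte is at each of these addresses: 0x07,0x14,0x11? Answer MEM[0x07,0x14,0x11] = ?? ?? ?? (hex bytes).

MEM[0x07,0x14,0x11] = 05 35 93

#0 dst[0x09+4] := {0x35,0xcf,0xc3,0xf0}
#1 dst[0x0d+3] := {0xe1,0x83,0xb7}
#2 dst[0x10+6] := {0x37,0x10,0x05,0x93,0x35,0xcf}
#3 dst[0x0d+5] := {0xd9,0x37,0x10,0x05,0x93}
query mem[0x07]=0x05, mem[0x14]=0x35, mem[0x11]=0x93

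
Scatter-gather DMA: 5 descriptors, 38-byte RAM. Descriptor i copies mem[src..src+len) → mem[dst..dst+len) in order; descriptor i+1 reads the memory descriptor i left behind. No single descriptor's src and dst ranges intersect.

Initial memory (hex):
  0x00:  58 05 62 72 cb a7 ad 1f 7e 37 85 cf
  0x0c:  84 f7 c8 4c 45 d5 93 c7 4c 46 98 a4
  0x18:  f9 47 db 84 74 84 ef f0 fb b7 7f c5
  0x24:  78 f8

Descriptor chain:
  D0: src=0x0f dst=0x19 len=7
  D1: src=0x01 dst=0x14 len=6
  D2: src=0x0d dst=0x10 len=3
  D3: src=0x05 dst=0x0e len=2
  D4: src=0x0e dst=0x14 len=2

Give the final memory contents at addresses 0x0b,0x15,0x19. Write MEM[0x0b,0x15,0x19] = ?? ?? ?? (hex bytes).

MEM[0x0b,0x15,0x19] = cf ad ad

D0: mem[0x19..0x1f] <- [4c 45 d5 93 c7 4c 46]
D1: mem[0x14..0x19] <- [05 62 72 cb a7 ad]
D2: mem[0x10..0x12] <- [f7 c8 4c]
D3: mem[0x0e..0x0f] <- [a7 ad]
D4: mem[0x14..0x15] <- [a7 ad]
query mem[0x0b]=0xcf, mem[0x15]=0xad, mem[0x19]=0xad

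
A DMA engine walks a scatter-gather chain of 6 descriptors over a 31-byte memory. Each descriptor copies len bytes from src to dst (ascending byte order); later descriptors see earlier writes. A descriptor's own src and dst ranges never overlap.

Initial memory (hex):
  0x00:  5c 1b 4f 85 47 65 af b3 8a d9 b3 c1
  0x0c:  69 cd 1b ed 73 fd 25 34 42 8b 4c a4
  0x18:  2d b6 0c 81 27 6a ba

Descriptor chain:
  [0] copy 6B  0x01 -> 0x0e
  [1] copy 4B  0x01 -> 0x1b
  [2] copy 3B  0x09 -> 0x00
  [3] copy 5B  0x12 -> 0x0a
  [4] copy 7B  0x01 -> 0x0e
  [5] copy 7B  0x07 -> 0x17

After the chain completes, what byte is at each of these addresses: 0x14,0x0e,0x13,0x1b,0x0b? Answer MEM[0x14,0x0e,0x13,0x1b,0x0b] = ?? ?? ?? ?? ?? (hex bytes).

MEM[0x14,0x0e,0x13,0x1b,0x0b] = b3 b3 af af af

D0: mem[0x0e..0x13] <- [1b 4f 85 47 65 af]
D1: mem[0x1b..0x1e] <- [1b 4f 85 47]
D2: mem[0x00..0x02] <- [d9 b3 c1]
D3: mem[0x0a..0x0e] <- [65 af 42 8b 4c]
D4: mem[0x0e..0x14] <- [b3 c1 85 47 65 af b3]
D5: mem[0x17..0x1d] <- [b3 8a d9 65 af 42 8b]
query mem[0x14]=0xb3, mem[0x0e]=0xb3, mem[0x13]=0xaf, mem[0x1b]=0xaf, mem[0x0b]=0xaf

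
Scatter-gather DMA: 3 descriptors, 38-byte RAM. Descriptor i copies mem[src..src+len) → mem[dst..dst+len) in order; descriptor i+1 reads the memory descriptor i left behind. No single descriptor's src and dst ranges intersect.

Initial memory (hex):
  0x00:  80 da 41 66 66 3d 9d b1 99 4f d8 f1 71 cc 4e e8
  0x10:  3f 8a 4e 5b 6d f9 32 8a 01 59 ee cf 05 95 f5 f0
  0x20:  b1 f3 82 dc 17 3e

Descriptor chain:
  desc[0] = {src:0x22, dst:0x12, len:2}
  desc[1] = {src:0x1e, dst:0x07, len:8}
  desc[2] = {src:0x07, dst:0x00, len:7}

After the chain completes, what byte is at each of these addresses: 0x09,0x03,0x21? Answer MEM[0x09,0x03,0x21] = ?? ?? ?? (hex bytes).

[0] 0x22->0x12 len=2 : 82 dc
[1] 0x1e->0x07 len=8 : f5 f0 b1 f3 82 dc 17 3e
[2] 0x07->0x00 len=7 : f5 f0 b1 f3 82 dc 17
query mem[0x09]=0xb1, mem[0x03]=0xf3, mem[0x21]=0xf3

MEM[0x09,0x03,0x21] = b1 f3 f3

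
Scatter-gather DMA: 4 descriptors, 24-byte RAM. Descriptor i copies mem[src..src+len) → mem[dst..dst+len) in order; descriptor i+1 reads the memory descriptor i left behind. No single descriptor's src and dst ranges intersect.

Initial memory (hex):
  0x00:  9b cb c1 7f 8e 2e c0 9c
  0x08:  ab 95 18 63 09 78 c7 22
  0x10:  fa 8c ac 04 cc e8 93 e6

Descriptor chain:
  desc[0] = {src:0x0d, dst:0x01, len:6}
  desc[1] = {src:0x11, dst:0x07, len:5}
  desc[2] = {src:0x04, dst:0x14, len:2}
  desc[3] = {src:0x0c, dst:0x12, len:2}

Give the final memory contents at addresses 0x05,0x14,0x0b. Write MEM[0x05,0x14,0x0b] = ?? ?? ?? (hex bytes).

MEM[0x05,0x14,0x0b] = 8c fa e8

[0] 0x0d->0x01 len=6 : 78 c7 22 fa 8c ac
[1] 0x11->0x07 len=5 : 8c ac 04 cc e8
[2] 0x04->0x14 len=2 : fa 8c
[3] 0x0c->0x12 len=2 : 09 78
query mem[0x05]=0x8c, mem[0x14]=0xfa, mem[0x0b]=0xe8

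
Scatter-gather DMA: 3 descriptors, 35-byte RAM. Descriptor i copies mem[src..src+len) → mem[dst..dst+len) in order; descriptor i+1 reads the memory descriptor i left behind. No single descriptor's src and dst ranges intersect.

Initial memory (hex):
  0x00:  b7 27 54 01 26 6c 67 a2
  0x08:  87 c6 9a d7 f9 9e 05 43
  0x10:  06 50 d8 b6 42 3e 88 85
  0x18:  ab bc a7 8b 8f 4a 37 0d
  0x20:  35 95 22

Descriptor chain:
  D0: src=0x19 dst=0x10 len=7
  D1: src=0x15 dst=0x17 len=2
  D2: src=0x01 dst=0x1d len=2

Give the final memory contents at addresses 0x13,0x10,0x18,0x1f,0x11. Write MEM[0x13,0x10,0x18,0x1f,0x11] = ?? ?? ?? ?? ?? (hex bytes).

MEM[0x13,0x10,0x18,0x1f,0x11] = 8f bc 0d 0d a7

[0] 0x19->0x10 len=7 : bc a7 8b 8f 4a 37 0d
[1] 0x15->0x17 len=2 : 37 0d
[2] 0x01->0x1d len=2 : 27 54
query mem[0x13]=0x8f, mem[0x10]=0xbc, mem[0x18]=0x0d, mem[0x1f]=0x0d, mem[0x11]=0xa7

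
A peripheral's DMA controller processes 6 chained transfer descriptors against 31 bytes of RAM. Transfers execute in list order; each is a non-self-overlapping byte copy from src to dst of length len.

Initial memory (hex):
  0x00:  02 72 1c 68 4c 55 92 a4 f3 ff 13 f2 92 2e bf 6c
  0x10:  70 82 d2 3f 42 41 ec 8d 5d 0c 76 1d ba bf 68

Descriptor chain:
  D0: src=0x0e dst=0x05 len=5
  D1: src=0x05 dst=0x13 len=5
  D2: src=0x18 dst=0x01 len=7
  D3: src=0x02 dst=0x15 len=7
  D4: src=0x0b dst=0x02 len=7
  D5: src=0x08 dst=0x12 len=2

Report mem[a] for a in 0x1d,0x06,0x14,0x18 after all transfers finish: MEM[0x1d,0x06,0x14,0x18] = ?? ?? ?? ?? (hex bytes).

D0: mem[0x05..0x09] <- [bf 6c 70 82 d2]
D1: mem[0x13..0x17] <- [bf 6c 70 82 d2]
D2: mem[0x01..0x07] <- [5d 0c 76 1d ba bf 68]
D3: mem[0x15..0x1b] <- [0c 76 1d ba bf 68 82]
D4: mem[0x02..0x08] <- [f2 92 2e bf 6c 70 82]
D5: mem[0x12..0x13] <- [82 d2]
query mem[0x1d]=0xbf, mem[0x06]=0x6c, mem[0x14]=0x6c, mem[0x18]=0xba

MEM[0x1d,0x06,0x14,0x18] = bf 6c 6c ba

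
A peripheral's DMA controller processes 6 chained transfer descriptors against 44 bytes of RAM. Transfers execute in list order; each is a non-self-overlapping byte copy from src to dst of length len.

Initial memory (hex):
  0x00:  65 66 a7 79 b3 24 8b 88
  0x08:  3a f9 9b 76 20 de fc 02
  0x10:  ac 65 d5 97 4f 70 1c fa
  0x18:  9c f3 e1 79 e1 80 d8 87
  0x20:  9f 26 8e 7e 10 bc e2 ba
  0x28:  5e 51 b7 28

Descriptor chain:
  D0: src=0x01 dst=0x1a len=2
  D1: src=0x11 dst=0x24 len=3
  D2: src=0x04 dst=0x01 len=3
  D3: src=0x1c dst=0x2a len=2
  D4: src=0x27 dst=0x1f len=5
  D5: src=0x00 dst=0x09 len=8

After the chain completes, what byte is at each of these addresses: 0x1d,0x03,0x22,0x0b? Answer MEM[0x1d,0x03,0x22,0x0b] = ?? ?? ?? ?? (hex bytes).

[0] 0x01->0x1a len=2 : 66 a7
[1] 0x11->0x24 len=3 : 65 d5 97
[2] 0x04->0x01 len=3 : b3 24 8b
[3] 0x1c->0x2a len=2 : e1 80
[4] 0x27->0x1f len=5 : ba 5e 51 e1 80
[5] 0x00->0x09 len=8 : 65 b3 24 8b b3 24 8b 88
query mem[0x1d]=0x80, mem[0x03]=0x8b, mem[0x22]=0xe1, mem[0x0b]=0x24

MEM[0x1d,0x03,0x22,0x0b] = 80 8b e1 24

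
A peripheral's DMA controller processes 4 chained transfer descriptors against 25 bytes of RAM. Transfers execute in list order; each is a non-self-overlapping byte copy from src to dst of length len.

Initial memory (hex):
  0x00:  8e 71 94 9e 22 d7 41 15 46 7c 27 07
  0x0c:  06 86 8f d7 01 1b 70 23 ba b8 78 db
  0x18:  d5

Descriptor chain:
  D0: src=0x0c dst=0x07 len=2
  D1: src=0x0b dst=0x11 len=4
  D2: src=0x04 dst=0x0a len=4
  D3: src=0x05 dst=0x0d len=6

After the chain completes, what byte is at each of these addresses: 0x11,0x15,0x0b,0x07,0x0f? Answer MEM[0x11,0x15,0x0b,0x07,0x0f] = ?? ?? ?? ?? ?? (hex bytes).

MEM[0x11,0x15,0x0b,0x07,0x0f] = 7c b8 d7 06 06

  after D0: wrote 2B at 0x07 = 0686
  after D1: wrote 4B at 0x11 = 0706868f
  after D2: wrote 4B at 0x0a = 22d74106
  after D3: wrote 6B at 0x0d = d74106867c22
query mem[0x11]=0x7c, mem[0x15]=0xb8, mem[0x0b]=0xd7, mem[0x07]=0x06, mem[0x0f]=0x06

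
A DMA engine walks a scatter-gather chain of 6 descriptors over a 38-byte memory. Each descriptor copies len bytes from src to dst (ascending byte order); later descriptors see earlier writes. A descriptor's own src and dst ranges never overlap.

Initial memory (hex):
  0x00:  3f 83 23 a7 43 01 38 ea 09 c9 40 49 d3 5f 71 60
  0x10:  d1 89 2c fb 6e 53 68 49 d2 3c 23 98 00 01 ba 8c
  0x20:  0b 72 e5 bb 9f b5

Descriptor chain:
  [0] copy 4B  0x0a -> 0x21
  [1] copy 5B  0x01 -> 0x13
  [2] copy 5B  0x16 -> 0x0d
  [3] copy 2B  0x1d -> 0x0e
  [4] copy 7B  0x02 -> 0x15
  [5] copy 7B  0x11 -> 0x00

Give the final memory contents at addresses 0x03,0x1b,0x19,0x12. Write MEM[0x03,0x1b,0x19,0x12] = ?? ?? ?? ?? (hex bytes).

MEM[0x03,0x1b,0x19,0x12] = 23 09 38 2c

D0: mem[0x21..0x24] <- [40 49 d3 5f]
D1: mem[0x13..0x17] <- [83 23 a7 43 01]
D2: mem[0x0d..0x11] <- [43 01 d2 3c 23]
D3: mem[0x0e..0x0f] <- [01 ba]
D4: mem[0x15..0x1b] <- [23 a7 43 01 38 ea 09]
D5: mem[0x00..0x06] <- [23 2c 83 23 23 a7 43]
query mem[0x03]=0x23, mem[0x1b]=0x09, mem[0x19]=0x38, mem[0x12]=0x2c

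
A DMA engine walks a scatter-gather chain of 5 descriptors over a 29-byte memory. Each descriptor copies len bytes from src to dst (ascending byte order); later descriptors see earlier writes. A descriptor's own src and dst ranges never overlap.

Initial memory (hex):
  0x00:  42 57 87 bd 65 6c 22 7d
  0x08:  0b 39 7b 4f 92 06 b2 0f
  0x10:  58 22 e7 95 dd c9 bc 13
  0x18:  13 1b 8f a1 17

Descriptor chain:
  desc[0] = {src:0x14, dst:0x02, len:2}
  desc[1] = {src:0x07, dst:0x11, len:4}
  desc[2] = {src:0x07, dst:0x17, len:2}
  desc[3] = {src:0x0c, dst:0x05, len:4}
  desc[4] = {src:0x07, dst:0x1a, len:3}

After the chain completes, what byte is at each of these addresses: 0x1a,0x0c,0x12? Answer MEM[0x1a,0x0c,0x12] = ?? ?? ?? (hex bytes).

  after D0: wrote 2B at 0x02 = ddc9
  after D1: wrote 4B at 0x11 = 7d0b397b
  after D2: wrote 2B at 0x17 = 7d0b
  after D3: wrote 4B at 0x05 = 9206b20f
  after D4: wrote 3B at 0x1a = b20f39
query mem[0x1a]=0xb2, mem[0x0c]=0x92, mem[0x12]=0x0b

MEM[0x1a,0x0c,0x12] = b2 92 0b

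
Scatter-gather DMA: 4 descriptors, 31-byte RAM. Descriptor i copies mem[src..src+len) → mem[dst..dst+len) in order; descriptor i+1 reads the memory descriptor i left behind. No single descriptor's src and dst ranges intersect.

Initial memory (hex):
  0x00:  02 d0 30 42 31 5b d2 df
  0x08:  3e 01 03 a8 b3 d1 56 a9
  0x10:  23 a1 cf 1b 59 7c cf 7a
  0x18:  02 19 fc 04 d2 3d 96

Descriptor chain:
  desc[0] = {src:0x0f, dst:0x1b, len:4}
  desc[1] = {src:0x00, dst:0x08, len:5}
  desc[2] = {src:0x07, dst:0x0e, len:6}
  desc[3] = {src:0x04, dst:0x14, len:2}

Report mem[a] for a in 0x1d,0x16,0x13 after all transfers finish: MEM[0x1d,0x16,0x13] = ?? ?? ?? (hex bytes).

MEM[0x1d,0x16,0x13] = a1 cf 31

#0 dst[0x1b+4] := {0xa9,0x23,0xa1,0xcf}
#1 dst[0x08+5] := {0x02,0xd0,0x30,0x42,0x31}
#2 dst[0x0e+6] := {0xdf,0x02,0xd0,0x30,0x42,0x31}
#3 dst[0x14+2] := {0x31,0x5b}
query mem[0x1d]=0xa1, mem[0x16]=0xcf, mem[0x13]=0x31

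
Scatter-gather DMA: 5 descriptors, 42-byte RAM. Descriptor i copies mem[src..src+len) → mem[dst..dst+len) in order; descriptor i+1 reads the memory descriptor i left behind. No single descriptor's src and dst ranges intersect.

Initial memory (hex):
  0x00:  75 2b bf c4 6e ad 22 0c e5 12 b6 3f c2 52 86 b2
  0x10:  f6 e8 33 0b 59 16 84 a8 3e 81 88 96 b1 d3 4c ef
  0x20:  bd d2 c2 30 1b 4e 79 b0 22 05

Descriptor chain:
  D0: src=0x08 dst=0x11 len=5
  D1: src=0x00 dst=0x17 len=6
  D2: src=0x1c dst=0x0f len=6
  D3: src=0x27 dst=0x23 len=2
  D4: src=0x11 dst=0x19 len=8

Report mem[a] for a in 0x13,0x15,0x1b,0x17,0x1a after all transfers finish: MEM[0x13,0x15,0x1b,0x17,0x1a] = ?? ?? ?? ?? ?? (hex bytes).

MEM[0x13,0x15,0x1b,0x17,0x1a] = bd c2 bd 75 ef

[0] 0x08->0x11 len=5 : e5 12 b6 3f c2
[1] 0x00->0x17 len=6 : 75 2b bf c4 6e ad
[2] 0x1c->0x0f len=6 : ad d3 4c ef bd d2
[3] 0x27->0x23 len=2 : b0 22
[4] 0x11->0x19 len=8 : 4c ef bd d2 c2 84 75 2b
query mem[0x13]=0xbd, mem[0x15]=0xc2, mem[0x1b]=0xbd, mem[0x17]=0x75, mem[0x1a]=0xef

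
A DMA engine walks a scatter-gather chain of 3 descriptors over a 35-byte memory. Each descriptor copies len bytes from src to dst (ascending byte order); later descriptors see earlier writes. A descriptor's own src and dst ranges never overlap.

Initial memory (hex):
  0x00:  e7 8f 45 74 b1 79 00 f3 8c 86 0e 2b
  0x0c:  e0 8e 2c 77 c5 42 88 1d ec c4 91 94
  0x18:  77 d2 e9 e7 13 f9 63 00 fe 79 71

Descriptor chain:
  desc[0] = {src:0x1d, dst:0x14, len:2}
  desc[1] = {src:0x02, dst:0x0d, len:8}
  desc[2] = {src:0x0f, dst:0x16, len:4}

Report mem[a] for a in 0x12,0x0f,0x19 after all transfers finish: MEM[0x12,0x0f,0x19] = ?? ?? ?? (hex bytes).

[0] 0x1d->0x14 len=2 : f9 63
[1] 0x02->0x0d len=8 : 45 74 b1 79 00 f3 8c 86
[2] 0x0f->0x16 len=4 : b1 79 00 f3
query mem[0x12]=0xf3, mem[0x0f]=0xb1, mem[0x19]=0xf3

MEM[0x12,0x0f,0x19] = f3 b1 f3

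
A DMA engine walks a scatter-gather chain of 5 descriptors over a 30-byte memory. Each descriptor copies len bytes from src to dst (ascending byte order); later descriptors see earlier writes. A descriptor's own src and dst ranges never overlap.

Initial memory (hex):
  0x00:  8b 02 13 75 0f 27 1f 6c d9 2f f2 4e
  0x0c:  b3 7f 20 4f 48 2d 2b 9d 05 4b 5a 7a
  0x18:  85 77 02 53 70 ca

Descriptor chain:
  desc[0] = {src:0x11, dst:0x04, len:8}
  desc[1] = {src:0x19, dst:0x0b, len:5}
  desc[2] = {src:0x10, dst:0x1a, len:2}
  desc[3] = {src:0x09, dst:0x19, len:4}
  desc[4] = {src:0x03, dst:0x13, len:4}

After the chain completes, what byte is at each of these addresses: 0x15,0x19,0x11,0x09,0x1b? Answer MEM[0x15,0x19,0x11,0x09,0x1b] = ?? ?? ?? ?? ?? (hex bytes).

#0 dst[0x04+8] := {0x2d,0x2b,0x9d,0x05,0x4b,0x5a,0x7a,0x85}
#1 dst[0x0b+5] := {0x77,0x02,0x53,0x70,0xca}
#2 dst[0x1a+2] := {0x48,0x2d}
#3 dst[0x19+4] := {0x5a,0x7a,0x77,0x02}
#4 dst[0x13+4] := {0x75,0x2d,0x2b,0x9d}
query mem[0x15]=0x2b, mem[0x19]=0x5a, mem[0x11]=0x2d, mem[0x09]=0x5a, mem[0x1b]=0x77

MEM[0x15,0x19,0x11,0x09,0x1b] = 2b 5a 2d 5a 77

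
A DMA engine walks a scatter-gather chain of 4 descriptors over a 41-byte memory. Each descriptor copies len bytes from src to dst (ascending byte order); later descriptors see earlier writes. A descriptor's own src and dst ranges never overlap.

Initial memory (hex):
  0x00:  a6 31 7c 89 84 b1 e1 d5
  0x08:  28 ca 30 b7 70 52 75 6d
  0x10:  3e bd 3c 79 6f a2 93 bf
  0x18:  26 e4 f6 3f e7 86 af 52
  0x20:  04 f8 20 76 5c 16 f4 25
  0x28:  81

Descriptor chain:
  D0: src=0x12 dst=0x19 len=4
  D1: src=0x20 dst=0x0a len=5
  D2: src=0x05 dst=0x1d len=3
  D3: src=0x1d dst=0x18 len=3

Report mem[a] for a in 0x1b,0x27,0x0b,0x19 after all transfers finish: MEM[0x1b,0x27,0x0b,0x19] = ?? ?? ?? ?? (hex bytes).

D0: mem[0x19..0x1c] <- [3c 79 6f a2]
D1: mem[0x0a..0x0e] <- [04 f8 20 76 5c]
D2: mem[0x1d..0x1f] <- [b1 e1 d5]
D3: mem[0x18..0x1a] <- [b1 e1 d5]
query mem[0x1b]=0x6f, mem[0x27]=0x25, mem[0x0b]=0xf8, mem[0x19]=0xe1

MEM[0x1b,0x27,0x0b,0x19] = 6f 25 f8 e1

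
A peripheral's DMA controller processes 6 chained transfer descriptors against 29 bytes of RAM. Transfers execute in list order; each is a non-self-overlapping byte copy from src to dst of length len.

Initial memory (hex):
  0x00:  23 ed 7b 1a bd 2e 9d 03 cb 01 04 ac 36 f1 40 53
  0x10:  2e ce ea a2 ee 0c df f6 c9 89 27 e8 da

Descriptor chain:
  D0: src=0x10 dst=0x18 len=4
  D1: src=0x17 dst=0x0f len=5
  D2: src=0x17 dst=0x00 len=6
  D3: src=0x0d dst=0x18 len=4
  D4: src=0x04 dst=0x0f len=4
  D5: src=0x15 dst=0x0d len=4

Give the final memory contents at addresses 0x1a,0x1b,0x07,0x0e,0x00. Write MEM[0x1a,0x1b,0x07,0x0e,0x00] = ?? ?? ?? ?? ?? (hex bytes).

#0 dst[0x18+4] := {0x2e,0xce,0xea,0xa2}
#1 dst[0x0f+5] := {0xf6,0x2e,0xce,0xea,0xa2}
#2 dst[0x00+6] := {0xf6,0x2e,0xce,0xea,0xa2,0xda}
#3 dst[0x18+4] := {0xf1,0x40,0xf6,0x2e}
#4 dst[0x0f+4] := {0xa2,0xda,0x9d,0x03}
#5 dst[0x0d+4] := {0x0c,0xdf,0xf6,0xf1}
query mem[0x1a]=0xf6, mem[0x1b]=0x2e, mem[0x07]=0x03, mem[0x0e]=0xdf, mem[0x00]=0xf6

MEM[0x1a,0x1b,0x07,0x0e,0x00] = f6 2e 03 df f6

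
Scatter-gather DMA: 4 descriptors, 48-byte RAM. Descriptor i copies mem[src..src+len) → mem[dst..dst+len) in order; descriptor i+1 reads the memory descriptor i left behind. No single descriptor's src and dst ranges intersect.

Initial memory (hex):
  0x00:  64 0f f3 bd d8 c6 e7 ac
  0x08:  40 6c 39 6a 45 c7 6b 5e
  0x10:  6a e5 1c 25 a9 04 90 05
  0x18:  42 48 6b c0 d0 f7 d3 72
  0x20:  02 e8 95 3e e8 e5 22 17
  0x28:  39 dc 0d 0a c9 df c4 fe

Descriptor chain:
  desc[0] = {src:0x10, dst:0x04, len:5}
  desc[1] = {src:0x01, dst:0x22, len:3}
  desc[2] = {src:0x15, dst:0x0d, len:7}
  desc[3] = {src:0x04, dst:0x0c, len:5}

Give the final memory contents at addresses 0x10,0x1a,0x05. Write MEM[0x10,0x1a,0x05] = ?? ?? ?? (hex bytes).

D0: mem[0x04..0x08] <- [6a e5 1c 25 a9]
D1: mem[0x22..0x24] <- [0f f3 bd]
D2: mem[0x0d..0x13] <- [04 90 05 42 48 6b c0]
D3: mem[0x0c..0x10] <- [6a e5 1c 25 a9]
query mem[0x10]=0xa9, mem[0x1a]=0x6b, mem[0x05]=0xe5

MEM[0x10,0x1a,0x05] = a9 6b e5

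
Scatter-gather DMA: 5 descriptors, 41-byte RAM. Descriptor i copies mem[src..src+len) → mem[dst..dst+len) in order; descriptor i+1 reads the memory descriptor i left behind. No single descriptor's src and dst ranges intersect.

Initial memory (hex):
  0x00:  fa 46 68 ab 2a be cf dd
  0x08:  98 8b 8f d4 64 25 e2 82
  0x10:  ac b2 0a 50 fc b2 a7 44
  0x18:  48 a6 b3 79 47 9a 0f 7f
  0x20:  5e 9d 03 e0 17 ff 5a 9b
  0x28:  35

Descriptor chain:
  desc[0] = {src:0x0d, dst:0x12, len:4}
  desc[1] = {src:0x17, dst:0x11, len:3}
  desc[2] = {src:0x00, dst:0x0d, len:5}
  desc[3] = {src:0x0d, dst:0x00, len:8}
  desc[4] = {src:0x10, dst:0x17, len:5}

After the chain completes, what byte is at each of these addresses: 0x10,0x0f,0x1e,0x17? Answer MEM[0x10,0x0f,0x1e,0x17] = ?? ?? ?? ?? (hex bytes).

D0: mem[0x12..0x15] <- [25 e2 82 ac]
D1: mem[0x11..0x13] <- [44 48 a6]
D2: mem[0x0d..0x11] <- [fa 46 68 ab 2a]
D3: mem[0x00..0x07] <- [fa 46 68 ab 2a 48 a6 82]
D4: mem[0x17..0x1b] <- [ab 2a 48 a6 82]
query mem[0x10]=0xab, mem[0x0f]=0x68, mem[0x1e]=0x0f, mem[0x17]=0xab

MEM[0x10,0x0f,0x1e,0x17] = ab 68 0f ab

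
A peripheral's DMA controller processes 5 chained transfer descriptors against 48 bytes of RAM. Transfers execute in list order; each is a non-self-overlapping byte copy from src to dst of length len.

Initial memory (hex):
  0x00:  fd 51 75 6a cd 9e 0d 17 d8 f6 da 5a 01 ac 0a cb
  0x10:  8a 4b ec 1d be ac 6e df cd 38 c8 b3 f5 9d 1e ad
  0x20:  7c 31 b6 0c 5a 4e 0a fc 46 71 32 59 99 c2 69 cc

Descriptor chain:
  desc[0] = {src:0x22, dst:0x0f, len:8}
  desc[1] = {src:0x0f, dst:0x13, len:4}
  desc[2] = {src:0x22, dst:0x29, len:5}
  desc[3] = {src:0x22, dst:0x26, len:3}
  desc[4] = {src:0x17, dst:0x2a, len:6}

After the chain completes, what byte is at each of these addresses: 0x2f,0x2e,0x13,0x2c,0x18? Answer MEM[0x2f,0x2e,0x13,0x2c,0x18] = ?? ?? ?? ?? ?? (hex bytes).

MEM[0x2f,0x2e,0x13,0x2c,0x18] = f5 b3 b6 38 cd

[0] 0x22->0x0f len=8 : b6 0c 5a 4e 0a fc 46 71
[1] 0x0f->0x13 len=4 : b6 0c 5a 4e
[2] 0x22->0x29 len=5 : b6 0c 5a 4e 0a
[3] 0x22->0x26 len=3 : b6 0c 5a
[4] 0x17->0x2a len=6 : df cd 38 c8 b3 f5
query mem[0x2f]=0xf5, mem[0x2e]=0xb3, mem[0x13]=0xb6, mem[0x2c]=0x38, mem[0x18]=0xcd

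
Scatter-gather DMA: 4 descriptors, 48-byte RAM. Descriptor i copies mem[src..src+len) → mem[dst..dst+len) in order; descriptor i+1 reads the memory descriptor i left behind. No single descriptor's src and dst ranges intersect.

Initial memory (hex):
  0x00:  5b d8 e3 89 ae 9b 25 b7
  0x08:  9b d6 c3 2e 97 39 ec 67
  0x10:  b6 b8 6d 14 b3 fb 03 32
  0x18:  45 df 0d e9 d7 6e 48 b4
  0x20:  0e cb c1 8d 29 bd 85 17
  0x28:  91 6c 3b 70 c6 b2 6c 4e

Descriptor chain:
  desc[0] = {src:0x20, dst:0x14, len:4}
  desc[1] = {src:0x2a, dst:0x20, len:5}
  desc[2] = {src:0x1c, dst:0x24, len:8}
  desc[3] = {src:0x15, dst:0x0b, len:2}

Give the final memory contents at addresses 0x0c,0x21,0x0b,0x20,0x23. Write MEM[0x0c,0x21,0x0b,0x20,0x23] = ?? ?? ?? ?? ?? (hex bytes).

  after D0: wrote 4B at 0x14 = 0ecbc18d
  after D1: wrote 5B at 0x20 = 3b70c6b26c
  after D2: wrote 8B at 0x24 = d76e48b43b70c6b2
  after D3: wrote 2B at 0x0b = cbc1
query mem[0x0c]=0xc1, mem[0x21]=0x70, mem[0x0b]=0xcb, mem[0x20]=0x3b, mem[0x23]=0xb2

MEM[0x0c,0x21,0x0b,0x20,0x23] = c1 70 cb 3b b2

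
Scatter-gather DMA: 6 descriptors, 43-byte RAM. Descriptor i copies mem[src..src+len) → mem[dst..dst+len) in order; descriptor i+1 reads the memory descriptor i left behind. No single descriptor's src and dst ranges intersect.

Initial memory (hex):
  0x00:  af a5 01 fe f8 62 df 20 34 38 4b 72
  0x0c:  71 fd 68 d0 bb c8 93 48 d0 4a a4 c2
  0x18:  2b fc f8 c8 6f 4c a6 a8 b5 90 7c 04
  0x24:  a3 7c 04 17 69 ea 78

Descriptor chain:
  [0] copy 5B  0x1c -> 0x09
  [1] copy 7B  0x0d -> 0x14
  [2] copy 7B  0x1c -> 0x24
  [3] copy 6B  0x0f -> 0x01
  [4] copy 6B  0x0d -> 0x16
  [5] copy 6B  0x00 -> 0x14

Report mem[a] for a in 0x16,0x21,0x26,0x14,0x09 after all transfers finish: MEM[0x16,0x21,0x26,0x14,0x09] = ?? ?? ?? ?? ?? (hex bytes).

MEM[0x16,0x21,0x26,0x14,0x09] = bb 90 a6 af 6f

[0] 0x1c->0x09 len=5 : 6f 4c a6 a8 b5
[1] 0x0d->0x14 len=7 : b5 68 d0 bb c8 93 48
[2] 0x1c->0x24 len=7 : 6f 4c a6 a8 b5 90 7c
[3] 0x0f->0x01 len=6 : d0 bb c8 93 48 b5
[4] 0x0d->0x16 len=6 : b5 68 d0 bb c8 93
[5] 0x00->0x14 len=6 : af d0 bb c8 93 48
query mem[0x16]=0xbb, mem[0x21]=0x90, mem[0x26]=0xa6, mem[0x14]=0xaf, mem[0x09]=0x6f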